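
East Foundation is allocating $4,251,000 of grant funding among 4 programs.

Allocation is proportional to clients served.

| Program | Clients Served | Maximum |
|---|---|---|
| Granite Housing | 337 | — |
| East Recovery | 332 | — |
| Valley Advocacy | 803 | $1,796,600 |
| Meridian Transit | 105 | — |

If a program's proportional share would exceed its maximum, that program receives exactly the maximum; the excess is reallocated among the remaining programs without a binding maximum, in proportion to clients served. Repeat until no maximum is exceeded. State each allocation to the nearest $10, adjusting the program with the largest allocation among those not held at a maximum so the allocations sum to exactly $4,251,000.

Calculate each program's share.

Sum of clients served: 1,577.
Pro-rata shares before constraints: Granite Housing 908,425.49; East Recovery 894,947.37; Valley Advocacy 2,164,586.56; Meridian Transit 283,040.58.
Cap binds for Valley Advocacy ($1,796,600); residual $2,454,400 reallocated over remaining clients served 774.
Shares after redistribution: Granite Housing 1,068,647.03 → $1,068,650; East Recovery 1,052,791.73 → $1,052,790; Meridian Transit 332,961.24 → $332,960.

Granite Housing: $1,068,650 · East Recovery: $1,052,790 · Valley Advocacy: $1,796,600 · Meridian Transit: $332,960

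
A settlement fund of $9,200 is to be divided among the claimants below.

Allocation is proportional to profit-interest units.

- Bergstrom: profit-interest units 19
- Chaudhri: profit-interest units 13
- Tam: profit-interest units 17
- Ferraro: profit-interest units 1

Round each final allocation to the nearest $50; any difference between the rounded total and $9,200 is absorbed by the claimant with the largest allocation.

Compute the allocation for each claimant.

Profit-interest units total: 50.
Unrounded shares: Bergstrom 19/50 × $9,200 = 3,496.00; Chaudhri 13/50 × $9,200 = 2,392.00; Tam 17/50 × $9,200 = 3,128.00; Ferraro 1/50 × $9,200 = 184.00.
Rounded to nearest $50: Bergstrom $3,500; Chaudhri $2,400; Tam $3,150; Ferraro $200. Sum = $9,250.
Difference $9,200 − $9,250 = −$50 applied to largest allocation (Bergstrom): Bergstrom becomes $3,450.

Bergstrom: $3,450 | Chaudhri: $2,400 | Tam: $3,150 | Ferraro: $200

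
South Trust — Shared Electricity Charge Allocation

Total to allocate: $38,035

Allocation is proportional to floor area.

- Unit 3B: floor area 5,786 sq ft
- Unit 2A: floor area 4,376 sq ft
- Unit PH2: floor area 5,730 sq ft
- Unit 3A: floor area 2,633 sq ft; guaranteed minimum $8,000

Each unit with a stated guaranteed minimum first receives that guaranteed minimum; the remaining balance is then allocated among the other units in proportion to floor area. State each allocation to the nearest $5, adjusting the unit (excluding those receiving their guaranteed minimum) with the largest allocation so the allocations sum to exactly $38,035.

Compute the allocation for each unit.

Guaranteed amounts: Unit 3A $8,000. Balance $30,035.
Balance split over remaining floor area 15,892: Unit 3B 10,935.22 → $10,935; Unit 2A 8,270.40 → $8,270; Unit PH2 10,829.38 → $10,830.

Unit 3B: $10,935; Unit 2A: $8,270; Unit PH2: $10,830; Unit 3A: $8,000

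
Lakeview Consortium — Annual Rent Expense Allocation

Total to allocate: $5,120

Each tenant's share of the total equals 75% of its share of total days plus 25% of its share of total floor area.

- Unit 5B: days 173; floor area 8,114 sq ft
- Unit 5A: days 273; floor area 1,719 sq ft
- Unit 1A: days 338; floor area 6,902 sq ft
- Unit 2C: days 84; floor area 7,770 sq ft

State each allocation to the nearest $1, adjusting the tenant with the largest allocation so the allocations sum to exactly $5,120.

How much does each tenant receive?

Unit 5B: $1,189; Unit 5A: $1,298; Unit 1A: $1,856; Unit 2C: $777

Totals — days 868, floor area 24,505.
Blended shares (75% days + 25% floor area): Unit 5B 0.2323; Unit 5A 0.2534; Unit 1A 0.3625; Unit 2C 0.1519.
Unrounded shares: Unit 5B 1,189.17; Unit 5A 1,297.53; Unit 1A 1,855.82; Unit 2C 777.47.
At nearest $1: Unit 5B $1,189; Unit 5A $1,298; Unit 1A $1,856; Unit 2C $777. Sum = $5,120.
No rounding difference to absorb.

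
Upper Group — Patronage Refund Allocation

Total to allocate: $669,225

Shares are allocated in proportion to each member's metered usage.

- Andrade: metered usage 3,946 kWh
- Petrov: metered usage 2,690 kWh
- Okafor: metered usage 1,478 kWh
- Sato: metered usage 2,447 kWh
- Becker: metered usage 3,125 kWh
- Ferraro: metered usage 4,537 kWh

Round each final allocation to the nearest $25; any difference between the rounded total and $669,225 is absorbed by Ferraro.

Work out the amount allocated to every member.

Sum of metered usage: 18,223.
Unrounded shares: Andrade 3,946/18,223 × $669,225 = 144,913.67; Petrov 2,690/18,223 × $669,225 = 98,788.08; Okafor 1,478/18,223 × $669,225 = 54,278.36; Sato 2,447/18,223 × $669,225 = 89,864.10; Becker 3,125/18,223 × $669,225 = 114,763.11; Ferraro 4,537/18,223 × $669,225 = 166,617.67.
After rounding ($25): Andrade $144,925; Petrov $98,800; Okafor $54,275; Sato $89,875; Becker $114,775; Ferraro $166,625. Sum = $669,275.
Difference $669,225 − $669,275 = −$50 applied to Ferraro: Ferraro becomes $166,575.

Andrade: $144,925 | Petrov: $98,800 | Okafor: $54,275 | Sato: $89,875 | Becker: $114,775 | Ferraro: $166,575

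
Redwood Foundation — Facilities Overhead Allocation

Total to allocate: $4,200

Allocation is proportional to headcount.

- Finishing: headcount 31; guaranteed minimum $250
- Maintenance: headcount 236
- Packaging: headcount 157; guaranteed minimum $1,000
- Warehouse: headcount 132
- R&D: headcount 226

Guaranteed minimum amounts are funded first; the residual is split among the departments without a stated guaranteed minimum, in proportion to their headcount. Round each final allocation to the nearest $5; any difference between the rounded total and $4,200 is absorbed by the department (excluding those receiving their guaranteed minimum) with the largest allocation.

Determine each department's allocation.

Minimums first: Finishing $250; Packaging $1,000. Residual $2,950.
Residual split over remaining headcount 594: Maintenance 1,172.05 → $1,170; Warehouse 655.56 → $655; R&D 1,122.39 → $1,120.
Rounding difference +$5 applied to Maintenance → $1,175.

Finishing: $250; Maintenance: $1,175; Packaging: $1,000; Warehouse: $655; R&D: $1,120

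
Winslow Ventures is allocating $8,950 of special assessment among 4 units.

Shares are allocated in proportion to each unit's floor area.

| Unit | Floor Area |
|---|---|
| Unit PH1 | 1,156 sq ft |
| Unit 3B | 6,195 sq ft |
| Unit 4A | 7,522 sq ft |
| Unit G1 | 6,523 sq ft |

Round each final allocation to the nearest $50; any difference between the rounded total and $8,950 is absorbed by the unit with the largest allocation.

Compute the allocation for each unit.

Unit PH1: $500 | Unit 3B: $2,600 | Unit 4A: $3,100 | Unit G1: $2,750

Total floor area = 21,396.
Raw shares: Unit PH1 1,156/21,396 × $8,950 = 483.56; Unit 3B 6,195/21,396 × $8,950 = 2,591.38; Unit 4A 7,522/21,396 × $8,950 = 3,146.47; Unit G1 6,523/21,396 × $8,950 = 2,728.59.
At nearest $50: Unit PH1 $500; Unit 3B $2,600; Unit 4A $3,150; Unit G1 $2,750. Sum = $9,000.
Difference $8,950 − $9,000 = −$50 applied to largest allocation (Unit 4A): Unit 4A becomes $3,100.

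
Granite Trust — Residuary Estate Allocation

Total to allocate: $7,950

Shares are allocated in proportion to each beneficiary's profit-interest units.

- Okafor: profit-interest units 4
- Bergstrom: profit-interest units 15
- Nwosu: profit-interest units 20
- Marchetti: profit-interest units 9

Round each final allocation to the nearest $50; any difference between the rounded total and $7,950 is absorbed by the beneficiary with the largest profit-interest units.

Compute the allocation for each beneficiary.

Okafor: $650; Bergstrom: $2,500; Nwosu: $3,300; Marchetti: $1,500

Sum of profit-interest units: 4 + 15 + 20 + 9 = 48.
Pro-rata amounts: Okafor 662.50; Bergstrom 2,484.38; Nwosu 3,312.50; Marchetti 1,490.62.
After rounding ($50): Okafor $650; Bergstrom $2,500; Nwosu $3,300; Marchetti $1,500. Sum = $7,950.
No rounding difference to absorb.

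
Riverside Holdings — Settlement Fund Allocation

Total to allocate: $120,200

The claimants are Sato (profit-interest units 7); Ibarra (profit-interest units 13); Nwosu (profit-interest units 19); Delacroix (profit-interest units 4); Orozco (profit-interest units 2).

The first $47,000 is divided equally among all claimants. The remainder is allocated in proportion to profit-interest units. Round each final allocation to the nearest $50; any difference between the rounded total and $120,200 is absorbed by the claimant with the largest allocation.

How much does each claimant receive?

$47,000 shared equally gives $9,400 per claimant.
Remainder $73,200 by profit-interest units (total 45): Sato 11,386.67 → $11,400; Ibarra 21,146.67 → $21,150; Nwosu 30,906.67 → $30,900; Delacroix 6,506.67 → $6,500; Orozco 3,253.33 → $3,250.
Totals: Sato $9,400 + $11,400 = $20,800; Ibarra $9,400 + $21,150 = $30,550; Nwosu $9,400 + $30,900 = $40,300; Delacroix $9,400 + $6,500 = $15,900; Orozco $9,400 + $3,250 = $12,650.

Sato: $20,800 | Ibarra: $30,550 | Nwosu: $40,300 | Delacroix: $15,900 | Orozco: $12,650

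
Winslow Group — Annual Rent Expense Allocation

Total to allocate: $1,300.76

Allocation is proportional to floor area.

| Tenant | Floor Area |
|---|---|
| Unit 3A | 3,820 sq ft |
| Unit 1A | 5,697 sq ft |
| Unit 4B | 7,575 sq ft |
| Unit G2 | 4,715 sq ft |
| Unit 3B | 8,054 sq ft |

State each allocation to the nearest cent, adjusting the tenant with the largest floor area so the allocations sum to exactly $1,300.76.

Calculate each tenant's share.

Unit 3A: $166.40 · Unit 1A: $248.16 · Unit 4B: $329.97 · Unit G2: $205.39 · Unit 3B: $350.84

Sum of floor area: 3,820 + 5,697 + 7,575 + 4,715 + 8,054 = 29,861.
Raw shares: Unit 3A 166.4011; Unit 1A 248.1642; Unit 4B 329.9708; Unit G2 205.3877; Unit 3B 350.8362.
After rounding (cent): Unit 3A $166.40; Unit 1A $248.16; Unit 4B $329.97; Unit G2 $205.39; Unit 3B $350.84. Sum = $1,300.76.
No rounding difference to absorb.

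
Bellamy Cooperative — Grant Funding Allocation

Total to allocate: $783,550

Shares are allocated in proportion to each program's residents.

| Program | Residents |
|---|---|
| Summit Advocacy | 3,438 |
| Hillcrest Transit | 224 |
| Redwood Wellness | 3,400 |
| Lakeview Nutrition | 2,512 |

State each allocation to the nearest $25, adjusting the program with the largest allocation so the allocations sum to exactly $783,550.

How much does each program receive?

Summit Advocacy: $281,400; Hillcrest Transit: $18,325; Redwood Wellness: $278,250; Lakeview Nutrition: $205,575

Residents total: 9,574.
Raw shares: Summit Advocacy 3,438/9,574 × $783,550 = 281,370.89; Hillcrest Transit 224/9,574 × $783,550 = 18,332.48; Redwood Wellness 3,400/9,574 × $783,550 = 278,260.91; Lakeview Nutrition 2,512/9,574 × $783,550 = 205,585.71.
At nearest $25: Summit Advocacy $281,375; Hillcrest Transit $18,325; Redwood Wellness $278,250; Lakeview Nutrition $205,575. Sum = $783,525.
Difference $783,550 − $783,525 = +$25 applied to largest allocation (Summit Advocacy): Summit Advocacy becomes $281,400.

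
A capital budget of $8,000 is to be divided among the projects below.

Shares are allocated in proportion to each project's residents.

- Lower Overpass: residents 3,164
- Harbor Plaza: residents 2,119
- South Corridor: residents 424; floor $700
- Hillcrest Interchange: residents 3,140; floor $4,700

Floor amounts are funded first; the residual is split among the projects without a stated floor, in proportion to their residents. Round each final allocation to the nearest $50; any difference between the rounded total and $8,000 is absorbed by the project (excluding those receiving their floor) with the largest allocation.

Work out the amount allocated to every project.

Guaranteed amounts: South Corridor $700; Hillcrest Interchange $4,700. Remaining pool $2,600.
Remaining pool split over remaining residents 5,283: Lower Overpass 1,557.15 → $1,550; Harbor Plaza 1,042.85 → $1,050.

Lower Overpass: $1,550 | Harbor Plaza: $1,050 | South Corridor: $700 | Hillcrest Interchange: $4,700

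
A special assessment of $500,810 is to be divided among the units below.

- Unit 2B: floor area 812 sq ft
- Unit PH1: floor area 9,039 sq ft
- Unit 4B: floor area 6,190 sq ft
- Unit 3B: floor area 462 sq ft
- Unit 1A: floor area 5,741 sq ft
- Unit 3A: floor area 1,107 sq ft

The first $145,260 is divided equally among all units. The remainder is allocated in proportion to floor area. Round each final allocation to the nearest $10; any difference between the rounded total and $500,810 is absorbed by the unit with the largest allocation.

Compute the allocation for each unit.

Unit 2B: $36,570 · Unit PH1: $161,850 · Unit 4B: $118,460 · Unit 3B: $31,240 · Unit 1A: $111,620 · Unit 3A: $41,070

First tranche $145,260 split equally: $24,210 each.
Remainder $355,550 by floor area (total 23,351): Unit 2B 12,363.78 → $12,360; Unit PH1 137,630.78 → $137,630; Unit 4B 94,250.97 → $94,250; Unit 3B 7,034.56 → $7,030; Unit 1A 87,414.35 → $87,410; Unit 3A 16,855.55 → $16,860.
Rounding difference +$10 on remainder applied to Unit PH1.
Totals: Unit 2B $24,210 + $12,360 = $36,570; Unit PH1 $24,210 + $137,640 = $161,850; Unit 4B $24,210 + $94,250 = $118,460; Unit 3B $24,210 + $7,030 = $31,240; Unit 1A $24,210 + $87,410 = $111,620; Unit 3A $24,210 + $16,860 = $41,070.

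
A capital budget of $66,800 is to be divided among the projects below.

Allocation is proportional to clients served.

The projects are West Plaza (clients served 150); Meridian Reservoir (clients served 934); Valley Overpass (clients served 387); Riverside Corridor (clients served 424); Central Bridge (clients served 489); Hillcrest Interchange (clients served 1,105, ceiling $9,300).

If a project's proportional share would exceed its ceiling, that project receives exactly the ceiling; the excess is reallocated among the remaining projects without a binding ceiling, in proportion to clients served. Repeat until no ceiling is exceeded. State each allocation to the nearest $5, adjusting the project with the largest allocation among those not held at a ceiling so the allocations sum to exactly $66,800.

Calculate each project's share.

West Plaza: $3,620 · Meridian Reservoir: $22,525 · Valley Overpass: $9,335 · Riverside Corridor: $10,225 · Central Bridge: $11,795 · Hillcrest Interchange: $9,300

Combined clients served = 3,489.
Pro-rata shares before constraints: West Plaza 2,871.88; Meridian Reservoir 17,882.26; Valley Overpass 7,409.46; Riverside Corridor 8,117.86; Central Bridge 9,362.34; Hillcrest Interchange 21,156.21.
Held at cap: Hillcrest Interchange ($9,300); balance $57,500 reallocated over remaining clients served 2,384.
Redistributed shares: West Plaza 3,617.87 → $3,620; Meridian Reservoir 22,527.27 → $22,525; Valley Overpass 9,334.10 → $9,335; Riverside Corridor 10,226.51 → $10,225; Central Bridge 11,794.25 → $11,795.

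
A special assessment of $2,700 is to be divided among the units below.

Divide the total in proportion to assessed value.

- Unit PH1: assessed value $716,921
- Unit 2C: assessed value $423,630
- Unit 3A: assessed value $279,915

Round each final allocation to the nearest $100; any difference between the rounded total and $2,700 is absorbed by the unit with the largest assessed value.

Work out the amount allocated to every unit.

Combined assessed value = 716,921 + 423,630 + 279,915 = 1,420,466.
Unrounded shares: Unit PH1 1,362.71; Unit 2C 805.23; Unit 3A 532.06.
At nearest $100: Unit PH1 $1,400; Unit 2C $800; Unit 3A $500. Sum = $2,700.
Sum already equals the total — no adjustment.

Unit PH1: $1,400 | Unit 2C: $800 | Unit 3A: $500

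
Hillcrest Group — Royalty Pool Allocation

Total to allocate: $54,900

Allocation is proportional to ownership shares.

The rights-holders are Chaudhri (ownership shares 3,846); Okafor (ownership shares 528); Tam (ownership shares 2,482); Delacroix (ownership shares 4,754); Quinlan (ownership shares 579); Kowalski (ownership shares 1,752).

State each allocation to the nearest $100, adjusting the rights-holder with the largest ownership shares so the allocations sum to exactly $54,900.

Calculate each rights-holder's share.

Chaudhri: $15,100 · Okafor: $2,100 · Tam: $9,800 · Delacroix: $18,700 · Quinlan: $2,300 · Kowalski: $6,900

Total ownership shares = 3,846 + 528 + 2,482 + 4,754 + 579 + 1,752 = 13,941.
Unrounded shares: Chaudhri 15,145.64; Okafor 2,079.28; Tam 9,774.18; Delacroix 18,721.37; Quinlan 2,280.12; Kowalski 6,899.42.
Rounded to nearest $100: Chaudhri $15,100; Okafor $2,100; Tam $9,800; Delacroix $18,700; Quinlan $2,300; Kowalski $6,900. Sum = $54,900.
Sum already equals the total — no adjustment.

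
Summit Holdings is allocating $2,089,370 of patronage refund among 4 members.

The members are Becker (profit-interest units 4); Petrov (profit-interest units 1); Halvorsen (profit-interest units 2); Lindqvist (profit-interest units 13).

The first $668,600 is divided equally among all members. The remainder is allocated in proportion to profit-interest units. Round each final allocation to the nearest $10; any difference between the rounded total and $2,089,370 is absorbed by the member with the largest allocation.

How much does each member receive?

Becker: $451,300 · Petrov: $238,190 · Halvorsen: $309,230 · Lindqvist: $1,090,650

$668,600 shared equally gives $167,150 per member.
Remainder $1,420,770 by profit-interest units (total 20): Becker 284,154.00 → $284,150; Petrov 71,038.50 → $71,040; Halvorsen 142,077.00 → $142,080; Lindqvist 923,500.50 → $923,500.
Totals: Becker $167,150 + $284,150 = $451,300; Petrov $167,150 + $71,040 = $238,190; Halvorsen $167,150 + $142,080 = $309,230; Lindqvist $167,150 + $923,500 = $1,090,650.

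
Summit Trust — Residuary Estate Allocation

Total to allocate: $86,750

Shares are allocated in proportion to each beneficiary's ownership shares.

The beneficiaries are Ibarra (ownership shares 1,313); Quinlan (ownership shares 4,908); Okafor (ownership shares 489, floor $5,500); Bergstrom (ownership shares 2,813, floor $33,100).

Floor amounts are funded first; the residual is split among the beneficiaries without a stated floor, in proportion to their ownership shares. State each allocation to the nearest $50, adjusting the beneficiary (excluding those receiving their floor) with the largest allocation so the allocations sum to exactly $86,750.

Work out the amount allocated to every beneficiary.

Ibarra: $10,150; Quinlan: $38,000; Okafor: $5,500; Bergstrom: $33,100

Guaranteed amounts: Okafor $5,500; Bergstrom $33,100. Remaining pool $48,150.
Remaining pool split over remaining ownership shares 6,221: Ibarra 10,162.51 → $10,150; Quinlan 37,987.49 → $38,000.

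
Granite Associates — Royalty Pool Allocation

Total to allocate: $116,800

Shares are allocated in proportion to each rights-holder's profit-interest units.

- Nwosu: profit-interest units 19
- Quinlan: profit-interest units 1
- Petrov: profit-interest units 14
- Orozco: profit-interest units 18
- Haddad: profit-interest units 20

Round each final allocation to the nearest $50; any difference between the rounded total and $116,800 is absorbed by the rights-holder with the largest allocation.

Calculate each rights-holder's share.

Nwosu: $30,800 · Quinlan: $1,600 · Petrov: $22,700 · Orozco: $29,200 · Haddad: $32,500

Profit-interest units total: 72.
Raw shares: Nwosu 19/72 × $116,800 = 30,822.22; Quinlan 1/72 × $116,800 = 1,622.22; Petrov 14/72 × $116,800 = 22,711.11; Orozco 18/72 × $116,800 = 29,200.00; Haddad 20/72 × $116,800 = 32,444.44.
Rounded to nearest $50: Nwosu $30,800; Quinlan $1,600; Petrov $22,700; Orozco $29,200; Haddad $32,450. Sum = $116,750.
Difference $116,800 − $116,750 = +$50 applied to largest allocation (Haddad): Haddad becomes $32,500.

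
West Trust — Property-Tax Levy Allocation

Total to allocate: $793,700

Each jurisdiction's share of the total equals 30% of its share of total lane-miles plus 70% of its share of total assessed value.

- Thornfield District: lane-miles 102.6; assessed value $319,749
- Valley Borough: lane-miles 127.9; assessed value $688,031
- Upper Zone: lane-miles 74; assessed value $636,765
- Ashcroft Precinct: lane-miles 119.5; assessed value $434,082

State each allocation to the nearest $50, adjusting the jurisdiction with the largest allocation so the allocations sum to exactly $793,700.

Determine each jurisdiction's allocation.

Thornfield District: $143,100 · Valley Borough: $255,700 · Upper Zone: $211,750 · Ashcroft Precinct: $183,150

Totals — lane-miles 424, assessed value 2,078,627.
Blended shares (30% lane-miles + 70% assessed value): Thornfield District 0.1803; Valley Borough 0.3222; Upper Zone 0.2668; Ashcroft Precinct 0.2307.
Raw shares: Thornfield District 143,082.88; Valley Borough 255,727.86; Upper Zone 211,755.95; Ashcroft Precinct 183,133.31.
At nearest $50: Thornfield District $143,100; Valley Borough $255,750; Upper Zone $211,750; Ashcroft Precinct $183,150. Sum = $793,750.
Difference $793,700 − $793,750 = −$50 applied to largest allocation (Valley Borough): Valley Borough becomes $255,700.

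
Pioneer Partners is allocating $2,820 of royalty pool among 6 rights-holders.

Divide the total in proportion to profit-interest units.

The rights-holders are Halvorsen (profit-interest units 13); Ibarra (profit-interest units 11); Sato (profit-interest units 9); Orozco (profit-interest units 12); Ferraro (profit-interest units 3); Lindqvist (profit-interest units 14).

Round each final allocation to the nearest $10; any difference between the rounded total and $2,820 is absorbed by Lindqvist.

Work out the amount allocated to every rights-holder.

Combined profit-interest units = 62.
Proportional shares: Halvorsen 13/62 × $2,820 = 591.29; Ibarra 11/62 × $2,820 = 500.32; Sato 9/62 × $2,820 = 409.35; Orozco 12/62 × $2,820 = 545.81; Ferraro 3/62 × $2,820 = 136.45; Lindqvist 14/62 × $2,820 = 636.77.
After rounding ($10): Halvorsen $590; Ibarra $500; Sato $410; Orozco $550; Ferraro $140; Lindqvist $640. Sum = $2,830.
Difference $2,820 − $2,830 = −$10 applied to Lindqvist: Lindqvist becomes $630.

Halvorsen: $590; Ibarra: $500; Sato: $410; Orozco: $550; Ferraro: $140; Lindqvist: $630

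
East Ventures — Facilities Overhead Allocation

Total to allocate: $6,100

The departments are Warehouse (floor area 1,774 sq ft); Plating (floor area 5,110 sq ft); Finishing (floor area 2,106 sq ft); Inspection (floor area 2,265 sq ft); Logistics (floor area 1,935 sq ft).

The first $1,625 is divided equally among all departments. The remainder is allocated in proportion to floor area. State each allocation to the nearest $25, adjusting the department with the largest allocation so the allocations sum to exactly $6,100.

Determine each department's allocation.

Warehouse: $925 | Plating: $2,050 | Finishing: $1,050 | Inspection: $1,100 | Logistics: $975

Equal tier: $1,625 ÷ 5 = $325 apiece.
Remainder $4,475 by floor area (total 13,190): Warehouse 601.87 → $600; Plating 1,733.68 → $1,725; Finishing 714.51 → $725; Inspection 768.45 → $775; Logistics 656.49 → $650.
Totals: Warehouse $325 + $600 = $925; Plating $325 + $1,725 = $2,050; Finishing $325 + $725 = $1,050; Inspection $325 + $775 = $1,100; Logistics $325 + $650 = $975.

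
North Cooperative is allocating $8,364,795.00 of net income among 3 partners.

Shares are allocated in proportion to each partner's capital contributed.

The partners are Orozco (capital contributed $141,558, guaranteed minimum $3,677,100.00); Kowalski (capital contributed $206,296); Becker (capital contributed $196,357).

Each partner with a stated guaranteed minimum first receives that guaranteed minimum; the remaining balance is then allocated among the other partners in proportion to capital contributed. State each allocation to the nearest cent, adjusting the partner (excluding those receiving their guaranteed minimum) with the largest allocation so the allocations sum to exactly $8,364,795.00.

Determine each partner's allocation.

Fund the minimums — Orozco $3,677,100.00. Remaining pool $4,687,695.00.
Remaining pool split over remaining capital contributed 402,653: Kowalski 2,401,702.5273 → $2,401,702.53; Becker 2,285,992.4727 → $2,285,992.47.

Orozco: $3,677,100.00; Kowalski: $2,401,702.53; Becker: $2,285,992.47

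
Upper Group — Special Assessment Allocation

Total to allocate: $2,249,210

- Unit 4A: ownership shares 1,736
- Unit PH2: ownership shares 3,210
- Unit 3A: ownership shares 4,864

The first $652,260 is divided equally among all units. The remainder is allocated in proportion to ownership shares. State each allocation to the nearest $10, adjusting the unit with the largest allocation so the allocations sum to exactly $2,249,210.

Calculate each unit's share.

$652,260 shared equally gives $217,420 per unit.
Remainder $1,596,950 by ownership shares (total 9,810): Unit 4A 282,599.92 → $282,600; Unit PH2 522,549.39 → $522,550; Unit 3A 791,800.69 → $791,800.
Totals: Unit 4A $217,420 + $282,600 = $500,020; Unit PH2 $217,420 + $522,550 = $739,970; Unit 3A $217,420 + $791,800 = $1,009,220.

Unit 4A: $500,020; Unit PH2: $739,970; Unit 3A: $1,009,220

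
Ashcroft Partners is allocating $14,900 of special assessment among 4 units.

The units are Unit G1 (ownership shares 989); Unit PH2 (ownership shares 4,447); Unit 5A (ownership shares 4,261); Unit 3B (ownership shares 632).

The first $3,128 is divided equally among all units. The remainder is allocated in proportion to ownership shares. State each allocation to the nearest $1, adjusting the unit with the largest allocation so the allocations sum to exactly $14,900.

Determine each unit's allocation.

First tranche $3,128 split equally: $782 each.
Remainder $11,772 by ownership shares (total 10,329): Unit G1 1,127.17 → $1,127; Unit PH2 5,068.26 → $5,068; Unit 5A 4,856.28 → $4,856; Unit 3B 720.29 → $720.
Rounding difference +$1 on remainder applied to Unit PH2.
Totals: Unit G1 $782 + $1,127 = $1,909; Unit PH2 $782 + $5,069 = $5,851; Unit 5A $782 + $4,856 = $5,638; Unit 3B $782 + $720 = $1,502.

Unit G1: $1,909; Unit PH2: $5,851; Unit 5A: $5,638; Unit 3B: $1,502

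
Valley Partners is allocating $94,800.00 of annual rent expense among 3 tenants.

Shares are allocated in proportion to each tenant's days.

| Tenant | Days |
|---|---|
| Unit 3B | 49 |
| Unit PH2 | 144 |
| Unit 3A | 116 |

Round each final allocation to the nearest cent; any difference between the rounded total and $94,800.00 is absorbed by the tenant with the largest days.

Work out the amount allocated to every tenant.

Days total: 49 + 144 + 116 = 309.
Pro-rata amounts: Unit 3B 15,033.0097; Unit PH2 44,178.6408; Unit 3A 35,588.3495.
Rounded to nearest cent: Unit 3B $15,033.01; Unit PH2 $44,178.64; Unit 3A $35,588.35. Sum = $94,800.00.
Rounded total matches; no reconciliation needed.

Unit 3B: $15,033.01 | Unit PH2: $44,178.64 | Unit 3A: $35,588.35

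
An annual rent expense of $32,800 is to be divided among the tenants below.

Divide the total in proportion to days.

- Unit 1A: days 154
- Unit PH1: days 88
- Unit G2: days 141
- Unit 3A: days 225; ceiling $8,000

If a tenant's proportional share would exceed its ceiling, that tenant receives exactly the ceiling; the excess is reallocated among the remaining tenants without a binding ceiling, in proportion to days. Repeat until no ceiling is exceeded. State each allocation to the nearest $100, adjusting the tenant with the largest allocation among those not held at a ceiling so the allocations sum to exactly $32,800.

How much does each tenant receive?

Total days = 608.
Unconstrained shares: Unit 1A 8,307.89; Unit PH1 4,747.37; Unit G2 7,606.58; Unit 3A 12,138.16.
Cap binds for Unit 3A ($8,000); residual $24,800 reallocated over remaining days 383.
Shares after redistribution: Unit 1A 9,971.80 → $10,000; Unit PH1 5,698.17 → $5,700; Unit G2 9,130.03 → $9,100.

Unit 1A: $10,000 | Unit PH1: $5,700 | Unit G2: $9,100 | Unit 3A: $8,000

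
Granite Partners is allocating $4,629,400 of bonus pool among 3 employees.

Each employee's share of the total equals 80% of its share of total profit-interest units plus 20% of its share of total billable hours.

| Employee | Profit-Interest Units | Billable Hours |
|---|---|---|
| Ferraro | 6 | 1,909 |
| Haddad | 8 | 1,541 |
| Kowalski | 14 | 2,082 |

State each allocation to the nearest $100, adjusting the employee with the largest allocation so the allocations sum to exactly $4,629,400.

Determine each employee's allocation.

Totals — profit-interest units 28, billable hours 5,532.
Combined weights (80% profit-interest units + 20% billable hours): Ferraro 0.2404; Haddad 0.2843; Kowalski 0.4753.
Proportional shares: Ferraro 1,113,117.02; Haddad 1,316,062.72; Kowalski 2,200,220.26.
Rounded to nearest $100: Ferraro $1,113,100; Haddad $1,316,100; Kowalski $2,200,200. Sum = $4,629,400.
Rounded total matches; no reconciliation needed.

Ferraro: $1,113,100; Haddad: $1,316,100; Kowalski: $2,200,200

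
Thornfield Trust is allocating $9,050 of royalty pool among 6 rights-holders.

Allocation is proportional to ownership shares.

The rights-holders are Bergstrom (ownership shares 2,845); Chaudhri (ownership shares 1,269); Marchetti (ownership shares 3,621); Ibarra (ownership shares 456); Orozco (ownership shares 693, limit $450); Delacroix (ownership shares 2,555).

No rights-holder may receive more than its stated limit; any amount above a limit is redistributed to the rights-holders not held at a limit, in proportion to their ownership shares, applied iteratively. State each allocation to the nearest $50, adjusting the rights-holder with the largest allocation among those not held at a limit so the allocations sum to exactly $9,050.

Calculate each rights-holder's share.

Bergstrom: $2,300; Chaudhri: $1,000; Marchetti: $2,900; Ibarra: $350; Orozco: $450; Delacroix: $2,050

Sum of ownership shares: 11,439.
Unconstrained shares: Bergstrom 2,250.83; Chaudhri 1,003.97; Marchetti 2,864.77; Ibarra 360.77; Orozco 548.27; Delacroix 2,021.40.
Held at cap: Orozco ($450); remaining pool $8,600 reallocated over remaining ownership shares 10,746.
Redistributed shares: Bergstrom 2,276.85 → $2,300; Chaudhri 1,015.58 → $1,000; Marchetti 2,897.88 → $2,900; Ibarra 364.94 → $350; Delacroix 2,044.76 → $2,050.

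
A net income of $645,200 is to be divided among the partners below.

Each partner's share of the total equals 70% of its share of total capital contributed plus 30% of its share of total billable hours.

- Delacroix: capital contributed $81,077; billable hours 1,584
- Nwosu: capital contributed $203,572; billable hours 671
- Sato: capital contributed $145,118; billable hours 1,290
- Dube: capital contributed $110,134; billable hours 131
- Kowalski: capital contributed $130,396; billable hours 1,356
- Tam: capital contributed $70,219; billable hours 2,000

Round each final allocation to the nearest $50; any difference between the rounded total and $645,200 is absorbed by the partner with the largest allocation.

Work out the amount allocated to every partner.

Totals — capital contributed 740,516, billable hours 7,032.
Composite weights (70% capital contributed + 30% billable hours): Delacroix 0.1442; Nwosu 0.2211; Sato 0.1922; Dube 0.1097; Kowalski 0.1811; Tam 0.1517.
Raw shares: Delacroix 93,049.33; Nwosu 142,628.04; Sato 124,015.35; Dube 70,776.47; Kowalski 116,853.11; Tam 97,877.70.
After rounding ($50): Delacroix $93,050; Nwosu $142,650; Sato $124,000; Dube $70,800; Kowalski $116,850; Tam $97,900. Sum = $645,250.
Difference $645,200 − $645,250 = −$50 applied to largest allocation (Nwosu): Nwosu becomes $142,600.

Delacroix: $93,050 · Nwosu: $142,600 · Sato: $124,000 · Dube: $70,800 · Kowalski: $116,850 · Tam: $97,900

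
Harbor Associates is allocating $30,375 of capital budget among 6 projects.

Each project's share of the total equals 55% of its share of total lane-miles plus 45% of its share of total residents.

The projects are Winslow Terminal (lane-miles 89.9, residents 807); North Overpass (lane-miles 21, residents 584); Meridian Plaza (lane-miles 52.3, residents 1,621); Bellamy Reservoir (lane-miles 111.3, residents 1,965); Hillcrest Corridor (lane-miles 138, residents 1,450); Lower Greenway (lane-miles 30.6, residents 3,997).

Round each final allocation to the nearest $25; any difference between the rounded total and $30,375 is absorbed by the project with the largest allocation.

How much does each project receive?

Totals — lane-miles 443.1, residents 10,424.
Blended shares (55% lane-miles + 45% residents): Winslow Terminal 0.1464; North Overpass 0.0513; Meridian Plaza 0.1349; Bellamy Reservoir 0.2230; Hillcrest Corridor 0.2339; Lower Greenway 0.2105.
Raw shares: Winslow Terminal 4,447.71; North Overpass 1,557.55; Meridian Plaza 4,097.45; Bellamy Reservoir 6,773.02; Hillcrest Corridor 7,104.38; Lower Greenway 6,394.89.
After rounding ($25): Winslow Terminal $4,450; North Overpass $1,550; Meridian Plaza $4,100; Bellamy Reservoir $6,775; Hillcrest Corridor $7,100; Lower Greenway $6,400. Sum = $30,375.
No rounding difference to absorb.

Winslow Terminal: $4,450 | North Overpass: $1,550 | Meridian Plaza: $4,100 | Bellamy Reservoir: $6,775 | Hillcrest Corridor: $7,100 | Lower Greenway: $6,400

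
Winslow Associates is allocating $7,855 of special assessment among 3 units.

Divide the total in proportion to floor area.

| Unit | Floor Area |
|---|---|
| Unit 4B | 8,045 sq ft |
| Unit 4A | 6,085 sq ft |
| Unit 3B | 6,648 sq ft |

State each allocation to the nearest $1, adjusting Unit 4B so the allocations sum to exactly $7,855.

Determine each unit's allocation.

Total floor area = 20,778.
Unrounded shares: Unit 4B 8,045/20,778 × $7,855 = 3,041.36; Unit 4A 6,085/20,778 × $7,855 = 2,300.40; Unit 3B 6,648/20,778 × $7,855 = 2,513.24.
At nearest $1: Unit 4B $3,041; Unit 4A $2,300; Unit 3B $2,513. Sum = $7,854.
Difference $7,855 − $7,854 = +$1 applied to Unit 4B: Unit 4B becomes $3,042.

Unit 4B: $3,042; Unit 4A: $2,300; Unit 3B: $2,513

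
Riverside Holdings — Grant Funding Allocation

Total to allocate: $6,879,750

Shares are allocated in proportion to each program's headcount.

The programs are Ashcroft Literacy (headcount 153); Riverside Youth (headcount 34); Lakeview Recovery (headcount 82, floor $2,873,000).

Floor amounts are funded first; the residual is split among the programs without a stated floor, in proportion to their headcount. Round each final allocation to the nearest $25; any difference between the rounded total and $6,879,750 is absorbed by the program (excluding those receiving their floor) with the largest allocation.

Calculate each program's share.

Ashcroft Literacy: $3,278,250 · Riverside Youth: $728,500 · Lakeview Recovery: $2,873,000

Guaranteed amounts: Lakeview Recovery $2,873,000. Remaining pool $4,006,750.
Remaining pool split over remaining headcount 187: Ashcroft Literacy 3,278,250.00 → $3,278,250; Riverside Youth 728,500.00 → $728,500.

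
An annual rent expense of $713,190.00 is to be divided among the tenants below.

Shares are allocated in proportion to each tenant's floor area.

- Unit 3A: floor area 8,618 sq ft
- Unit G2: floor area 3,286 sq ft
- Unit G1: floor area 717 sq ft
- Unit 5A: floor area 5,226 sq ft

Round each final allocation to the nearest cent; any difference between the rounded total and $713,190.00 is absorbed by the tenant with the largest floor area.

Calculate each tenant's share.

Unit 3A: $344,386.81 · Unit G2: $131,312.96 · Unit G1: $28,652.28 · Unit 5A: $208,837.95

Total floor area = 8,618 + 3,286 + 717 + 5,226 = 17,847.
Unrounded shares: Unit 3A 344,386.8112; Unit G2 131,312.9568; Unit G1 28,652.2794; Unit 5A 208,837.9526.
Rounded to nearest cent: Unit 3A $344,386.81; Unit G2 $131,312.96; Unit G1 $28,652.28; Unit 5A $208,837.95. Sum = $713,190.00.
Rounded total matches; no reconciliation needed.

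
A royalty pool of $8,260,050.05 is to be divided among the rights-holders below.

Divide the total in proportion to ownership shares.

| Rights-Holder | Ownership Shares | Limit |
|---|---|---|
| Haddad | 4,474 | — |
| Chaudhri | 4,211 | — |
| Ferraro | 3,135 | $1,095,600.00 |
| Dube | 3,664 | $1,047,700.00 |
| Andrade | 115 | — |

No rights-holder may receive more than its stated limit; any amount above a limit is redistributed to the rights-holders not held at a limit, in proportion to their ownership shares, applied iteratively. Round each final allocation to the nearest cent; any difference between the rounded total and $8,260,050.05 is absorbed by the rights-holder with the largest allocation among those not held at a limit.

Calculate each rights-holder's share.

Haddad: $3,109,811.33 | Chaudhri: $2,927,003.92 | Ferraro: $1,095,600.00 | Dube: $1,047,700.00 | Andrade: $79,934.80

Sum of ownership shares: 15,599.
Unconstrained shares: Haddad 2,369,091.8600; Chaudhri 2,229,826.9607; Ferraro 1,660,058.7798; Dube 1,940,177.1513; Andrade 60,895.2981.
Held at cap: Ferraro ($1,095,600.00), Dube ($1,047,700.00); residual $6,116,750.05 reallocated over remaining ownership shares 8,800.
Shares after redistribution: Haddad 3,109,811.3322 → $3,109,811.33; Chaudhri 2,927,003.9160 → $2,927,003.92; Andrade 79,934.8018 → $79,934.80.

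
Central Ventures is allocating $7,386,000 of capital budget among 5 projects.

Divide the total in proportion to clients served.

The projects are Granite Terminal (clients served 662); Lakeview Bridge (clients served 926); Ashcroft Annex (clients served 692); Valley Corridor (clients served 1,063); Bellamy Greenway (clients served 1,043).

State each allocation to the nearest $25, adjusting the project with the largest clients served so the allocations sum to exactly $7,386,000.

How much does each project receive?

Granite Terminal: $1,114,800 | Lakeview Bridge: $1,559,375 | Ashcroft Annex: $1,165,325 | Valley Corridor: $1,790,100 | Bellamy Greenway: $1,756,400

Clients served total: 4,386.
Raw shares: Granite Terminal 662/4,386 × $7,386,000 = 1,114,804.38; Lakeview Bridge 926/4,386 × $7,386,000 = 1,559,378.93; Ashcroft Annex 692/4,386 × $7,386,000 = 1,165,324.21; Valley Corridor 1,063/4,386 × $7,386,000 = 1,790,086.18; Bellamy Greenway 1,043/4,386 × $7,386,000 = 1,756,406.29.
At nearest $25: Granite Terminal $1,114,800; Lakeview Bridge $1,559,375; Ashcroft Annex $1,165,325; Valley Corridor $1,790,075; Bellamy Greenway $1,756,400. Sum = $7,385,975.
Difference $7,386,000 − $7,385,975 = +$25 applied to largest clients served (Valley Corridor): Valley Corridor becomes $1,790,100.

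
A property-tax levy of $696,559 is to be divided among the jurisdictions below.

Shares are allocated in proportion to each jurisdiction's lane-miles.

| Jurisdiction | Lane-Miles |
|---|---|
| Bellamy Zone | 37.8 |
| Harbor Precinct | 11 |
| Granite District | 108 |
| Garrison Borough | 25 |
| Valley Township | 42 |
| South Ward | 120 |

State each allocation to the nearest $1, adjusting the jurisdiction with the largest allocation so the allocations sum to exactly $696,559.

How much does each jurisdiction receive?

Bellamy Zone: $76,585 · Harbor Precinct: $22,287 · Granite District: $218,814 · Garrison Borough: $50,651 · Valley Township: $85,094 · South Ward: $243,128

Total lane-miles = 343.8.
Raw shares: Bellamy Zone 37.8/343.8 × $696,559 = 76,585.02; Harbor Precinct 11/343.8 × $696,559 = 22,286.65; Granite District 108/343.8 × $696,559 = 218,814.35; Garrison Borough 25/343.8 × $696,559 = 50,651.47; Valley Township 42/343.8 × $696,559 = 85,094.47; South Ward 120/343.8 × $696,559 = 243,127.05.
At nearest $1: Bellamy Zone $76,585; Harbor Precinct $22,287; Granite District $218,814; Garrison Borough $50,651; Valley Township $85,094; South Ward $243,127. Sum = $696,558.
Difference $696,559 − $696,558 = +$1 applied to largest allocation (South Ward): South Ward becomes $243,128.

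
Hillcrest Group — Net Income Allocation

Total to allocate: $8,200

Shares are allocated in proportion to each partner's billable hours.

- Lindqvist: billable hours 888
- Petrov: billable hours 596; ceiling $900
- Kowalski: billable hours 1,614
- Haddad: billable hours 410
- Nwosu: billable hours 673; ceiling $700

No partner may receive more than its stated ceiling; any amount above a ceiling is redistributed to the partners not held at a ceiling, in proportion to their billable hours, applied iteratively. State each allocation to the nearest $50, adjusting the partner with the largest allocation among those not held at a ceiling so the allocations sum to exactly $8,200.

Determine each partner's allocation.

Sum of billable hours: 4,181.
Unconstrained shares: Lindqvist 1,741.59; Petrov 1,168.91; Kowalski 3,165.46; Haddad 804.11; Nwosu 1,319.92.
Cap binds for Petrov ($900), Nwosu ($700); remaining pool $6,600 reallocated over remaining billable hours 2,912.
Shares after redistribution: Lindqvist 2,012.64 → $2,000; Kowalski 3,658.10 → $3,650; Haddad 929.26 → $950.

Lindqvist: $2,000 | Petrov: $900 | Kowalski: $3,650 | Haddad: $950 | Nwosu: $700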